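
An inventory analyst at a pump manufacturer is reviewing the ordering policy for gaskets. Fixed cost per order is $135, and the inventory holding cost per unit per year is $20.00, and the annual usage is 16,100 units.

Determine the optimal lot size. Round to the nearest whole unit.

466 units

EOQ = √(2DS/H) = √(2 × 16,100 × 135 / 20)
    = √(217,350.00) ≈ 466.21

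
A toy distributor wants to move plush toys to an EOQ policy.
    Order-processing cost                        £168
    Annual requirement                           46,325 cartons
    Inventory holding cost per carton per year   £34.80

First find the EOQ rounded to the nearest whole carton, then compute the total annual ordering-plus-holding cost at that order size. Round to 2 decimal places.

2DS/H = 2·46,325·168/34.8 = 447,275.86
EOQ = √447,275.86 ≈ 668.79 → Q = 669 cartons
Ordering: D/Q × S = 46,325/669 × £168 = £11,633.18
Holding:  Q/2 × H = 669/2 × £34.8 = £11,640.60
Total = £11,633.18 + £11,640.60 = £23,273.78

£23,273.78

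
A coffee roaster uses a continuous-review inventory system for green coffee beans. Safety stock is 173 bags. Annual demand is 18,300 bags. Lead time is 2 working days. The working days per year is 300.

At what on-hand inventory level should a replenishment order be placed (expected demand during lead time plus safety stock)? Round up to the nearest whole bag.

Daily demand d = 18,300 / 300 = 61.000 bags/day
Demand during lead time = 61.000 × 2 = 122.00
Reorder point = 122.00 + 173 = 295.00 → round up

295 bags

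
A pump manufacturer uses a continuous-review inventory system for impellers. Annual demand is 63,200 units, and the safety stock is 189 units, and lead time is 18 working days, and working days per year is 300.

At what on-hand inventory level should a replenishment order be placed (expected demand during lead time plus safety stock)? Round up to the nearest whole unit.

3,981 units

Daily demand d = 63,200 / 300 = 210.667 units/day
Demand during lead time = 210.667 × 18 = 3,792.00
Reorder point = 3,792.00 + 189 = 3,981.00 → round up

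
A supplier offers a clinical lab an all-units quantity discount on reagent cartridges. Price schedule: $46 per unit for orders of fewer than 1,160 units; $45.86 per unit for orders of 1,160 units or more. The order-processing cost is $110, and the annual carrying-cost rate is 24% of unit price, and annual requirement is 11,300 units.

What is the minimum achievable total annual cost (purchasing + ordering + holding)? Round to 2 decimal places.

$525,038.84

H₁ = 24%×$46 = $11.0400;  H₂ = 24%×$45.86 = $11.0064
EOQ₁ = √(2×11,300×110/11.0400) = 474.53  (< 1,160, feasible at tier 1)
EOQ₂ = √(2×11,300×110/11.0064) = 475.26  (< 1,160 → use Q = 1,160 at tier-2 price)
TC(tier 1 (EOQ₁), Q≈474.5) = $525,038.84
TC(tier 2, Q≈1,160.0) = $525,673.26
Minimum at tier 1 (EOQ₁): $525,038.84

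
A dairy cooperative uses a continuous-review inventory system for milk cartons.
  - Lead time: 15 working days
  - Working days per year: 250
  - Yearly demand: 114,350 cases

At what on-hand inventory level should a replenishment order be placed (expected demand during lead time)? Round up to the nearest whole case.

6,861 cases

Daily demand d = 114,350 / 250 = 457.400 cases/day
Demand during lead time = 457.400 × 15 = 6,861.00
Reorder point = 6,861.00 → round up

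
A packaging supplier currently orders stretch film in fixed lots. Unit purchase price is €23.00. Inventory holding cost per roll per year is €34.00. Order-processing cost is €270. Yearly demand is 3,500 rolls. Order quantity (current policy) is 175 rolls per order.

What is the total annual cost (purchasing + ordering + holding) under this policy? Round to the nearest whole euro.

€88,875

Ordering: D/Q × S = 3,500/175 × €270 = €5,400.00
Holding:  Q/2 × H = 175/2 × €34 = €2,975.00
Purchase cost = D·C = 3,500 × 23 = €80,500.00
Total = €5,400.00 + €2,975.00 + €80,500.00 = €88,875.00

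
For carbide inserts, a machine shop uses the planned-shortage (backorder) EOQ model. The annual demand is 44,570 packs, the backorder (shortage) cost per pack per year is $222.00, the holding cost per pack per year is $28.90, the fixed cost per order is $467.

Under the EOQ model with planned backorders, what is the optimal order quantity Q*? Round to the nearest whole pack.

1,276 packs

Q* = √(2DS/H) · √((H + b)/b)
   = √(2 × 44,570 × 467 / 28.9) · √((28.9 + 222) / 222)
   = 1,200.178 × 1.0631 ≈ 1,275.91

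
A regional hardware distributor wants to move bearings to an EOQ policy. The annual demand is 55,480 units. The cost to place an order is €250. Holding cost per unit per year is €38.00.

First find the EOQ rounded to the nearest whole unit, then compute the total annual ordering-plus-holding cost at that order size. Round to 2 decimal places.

€32,467.22

Optimal lot size Q* = (2 × 55,480 × €250 / €38)^½ ≈ 854.40 → Q = 854 units
Annual ordering cost = (D/Q)·S = (55,480/854) × 250 = €16,241.22
Annual holding cost  = (Q/2)·H = (854/2) × 38 = €16,226.00
Total = €16,241.22 + €16,226.00 = €32,467.22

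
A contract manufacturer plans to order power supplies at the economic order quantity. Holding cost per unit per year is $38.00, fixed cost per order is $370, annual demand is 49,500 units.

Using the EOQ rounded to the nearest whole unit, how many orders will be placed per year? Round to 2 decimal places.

50.41 orders per year

Optimal lot size Q* = (2 × 49,500 × $370 / $38)^½ ≈ 981.81 → Q = 982
N = D/Q = 49,500/982 ≈ 50.407 orders/yr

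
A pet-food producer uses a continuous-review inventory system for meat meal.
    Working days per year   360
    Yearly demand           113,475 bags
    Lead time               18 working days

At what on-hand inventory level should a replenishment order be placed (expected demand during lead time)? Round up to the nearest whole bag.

5,674 bags

Daily demand d = 113,475 / 360 = 315.208 bags/day
Demand during lead time = 315.208 × 18 = 5,673.75
Reorder point = 5,673.75 → round up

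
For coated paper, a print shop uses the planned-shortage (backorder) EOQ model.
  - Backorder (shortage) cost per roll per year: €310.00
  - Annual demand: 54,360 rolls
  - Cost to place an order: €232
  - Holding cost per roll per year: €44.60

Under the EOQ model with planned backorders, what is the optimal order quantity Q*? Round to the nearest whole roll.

804 rolls

Basic EOQ = √(2·54,360·232/44.6) = 752.023
Backorder adjustment √((H+b)/b) = √((44.6+310)/310) = 1.0695
Q* = 752.023 × 1.0695 ≈ 804.30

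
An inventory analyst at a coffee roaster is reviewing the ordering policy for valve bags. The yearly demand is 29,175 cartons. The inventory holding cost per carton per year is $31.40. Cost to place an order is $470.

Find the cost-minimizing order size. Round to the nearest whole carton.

EOQ = √(2DS/H) = √(2 × 29,175 × 470 / 31.4)
    = √(873,391.72) ≈ 934.55

935 cartons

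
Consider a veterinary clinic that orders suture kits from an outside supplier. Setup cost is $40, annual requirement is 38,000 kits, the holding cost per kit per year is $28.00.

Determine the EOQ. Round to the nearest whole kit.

Q* = √(2·D·S / H) = √(2·38,000·40 / 28) = √108,571.4 ≈ 329.50

330 kits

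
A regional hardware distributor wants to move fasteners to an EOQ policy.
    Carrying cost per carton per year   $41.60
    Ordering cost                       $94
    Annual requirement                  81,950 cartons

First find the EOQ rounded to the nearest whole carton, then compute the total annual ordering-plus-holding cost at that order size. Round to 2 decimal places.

EOQ = √(2DS/H) = √(2 × 81,950 × 94 / 41.6)
    = √(370,350.96) ≈ 608.56 → Q = 609 cartons
Annual ordering cost = (D/Q)·S = (81,950/609) × 94 = $12,649.10
Annual holding cost  = (Q/2)·H = (609/2) × 41.6 = $12,667.20
Total = $12,649.10 + $12,667.20 = $25,316.30

$25,316.30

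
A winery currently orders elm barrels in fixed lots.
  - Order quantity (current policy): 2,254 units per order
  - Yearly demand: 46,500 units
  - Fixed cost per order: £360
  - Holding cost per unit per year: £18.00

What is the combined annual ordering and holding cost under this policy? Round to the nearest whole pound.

£27,713

Orders/yr = 46,500/2,254 = 20.630; ordering cost = 20.630 × £360 = £7,426.80
Average inventory = 2,254/2 = 1127; holding cost = 1127 × £18 = £20,286.00
Total = £7,426.80 + £20,286.00 = £27,712.80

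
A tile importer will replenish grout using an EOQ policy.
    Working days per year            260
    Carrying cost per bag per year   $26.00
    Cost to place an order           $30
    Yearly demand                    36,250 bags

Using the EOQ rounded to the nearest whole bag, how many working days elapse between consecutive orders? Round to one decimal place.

2.1 days

Q* = √(2·D·S / H) = √(2·36,250·30 / 26) = √83,653.8 ≈ 289.23 → Q = 289 bags
Days between orders = 260 / (D/Q) = 260 / 125.433 ≈ 2.073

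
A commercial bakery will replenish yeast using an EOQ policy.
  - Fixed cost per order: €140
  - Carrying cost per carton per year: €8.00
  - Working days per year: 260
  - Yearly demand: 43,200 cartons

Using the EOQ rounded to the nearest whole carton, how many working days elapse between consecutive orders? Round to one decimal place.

7.4 days

EOQ = √(2DS/H) = √(2 × 43,200 × 140 / 8)
    = √(1,512,000.00) ≈ 1,229.63 → Q = 1,230 cartons
Cycle time = (working days × Q)/D = (260 × 1,230) / 43,200 = 7.403 days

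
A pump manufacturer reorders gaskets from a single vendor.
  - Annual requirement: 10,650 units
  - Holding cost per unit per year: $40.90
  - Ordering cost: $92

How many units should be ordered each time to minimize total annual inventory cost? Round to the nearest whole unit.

Q* = √(2·D·S / H) = √(2·10,650·92 / 40.9) = √47,912.0 ≈ 218.89

219 units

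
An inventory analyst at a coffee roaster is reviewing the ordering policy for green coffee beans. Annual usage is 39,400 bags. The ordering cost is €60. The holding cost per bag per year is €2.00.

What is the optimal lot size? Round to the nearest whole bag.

1,538 bags

EOQ = √(2DS/H) = √(2 × 39,400 × 60 / 2)
    = √(2,364,000.00) ≈ 1,537.53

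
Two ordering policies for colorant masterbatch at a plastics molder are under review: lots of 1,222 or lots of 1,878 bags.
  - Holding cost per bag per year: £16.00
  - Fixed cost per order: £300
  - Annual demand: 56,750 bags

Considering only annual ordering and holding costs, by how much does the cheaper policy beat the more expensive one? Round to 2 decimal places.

£381.42

For each Q, cost = (D/Q)·S + (Q/2)·H.
TC(1,222) = (56,750/1,222)×300 + (1,222/2)×16 = £23,708.08
TC(1,878) = (56,750/1,878)×300 + (1,878/2)×16 = £24,089.50
|ΔTC| = |£23,708.08 − £24,089.50| = £381.42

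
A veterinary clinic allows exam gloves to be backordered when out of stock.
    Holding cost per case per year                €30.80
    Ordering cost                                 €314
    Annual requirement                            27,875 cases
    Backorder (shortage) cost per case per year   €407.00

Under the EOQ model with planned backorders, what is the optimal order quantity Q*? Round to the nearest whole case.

Q* = √(2DS/H) · √((H + b)/b)
   = √(2 × 27,875 × 314 / 30.8) · √((30.8 + 407) / 407)
   = 753.897 × 1.0371 ≈ 781.90

782 cases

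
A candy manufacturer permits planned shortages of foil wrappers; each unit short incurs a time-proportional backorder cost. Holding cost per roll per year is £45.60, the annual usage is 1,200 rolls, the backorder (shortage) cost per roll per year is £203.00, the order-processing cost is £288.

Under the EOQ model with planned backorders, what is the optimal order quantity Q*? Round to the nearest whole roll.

Basic EOQ = √(2·1,200·288/45.6) = 123.117
Backorder adjustment √((H+b)/b) = √((45.6+203)/203) = 1.1066
Q* = 123.117 × 1.1066 ≈ 136.25

136 rolls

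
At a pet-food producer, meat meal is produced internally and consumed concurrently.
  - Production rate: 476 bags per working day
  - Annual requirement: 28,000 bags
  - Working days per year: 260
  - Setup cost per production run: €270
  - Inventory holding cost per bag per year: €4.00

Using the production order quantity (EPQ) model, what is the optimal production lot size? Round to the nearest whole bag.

Daily demand d = 28,000/260 = 107.692; p = 476; 1 − d/p = 0.77376
EPQ = √(2DS / (H(1 − d/p)))
    = √(2 × 28,000 × 270 / (4 × 0.77376)) ≈ 2,210.26

2,210 bags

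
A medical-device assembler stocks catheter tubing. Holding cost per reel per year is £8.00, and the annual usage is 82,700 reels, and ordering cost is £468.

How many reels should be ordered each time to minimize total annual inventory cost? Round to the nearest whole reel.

EOQ = √(2DS/H) = √(2 × 82,700 × 468 / 8)
    = √(9,675,900.00) ≈ 3,110.61

3,111 reels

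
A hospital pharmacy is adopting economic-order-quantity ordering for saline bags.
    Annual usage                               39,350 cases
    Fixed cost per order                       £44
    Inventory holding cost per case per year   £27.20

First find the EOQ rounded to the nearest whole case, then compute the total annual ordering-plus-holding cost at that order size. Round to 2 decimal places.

£9,705.06

Optimal lot size Q* = (2 × 39,350 × £44 / £27.2)^½ ≈ 356.80 → Q = 357 cases
Annual ordering cost = (D/Q)·S = (39,350/357) × 44 = £4,849.86
Annual holding cost  = (Q/2)·H = (357/2) × 27.2 = £4,855.20
Total = £4,849.86 + £4,855.20 = £9,705.06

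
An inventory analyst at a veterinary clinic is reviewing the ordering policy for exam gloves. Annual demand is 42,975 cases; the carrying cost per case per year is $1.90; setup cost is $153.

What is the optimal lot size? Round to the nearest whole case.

Q* = √(2·D·S / H) = √(2·42,975·153 / 1.9) = √6,921,236.8 ≈ 2,630.82

2,631 cases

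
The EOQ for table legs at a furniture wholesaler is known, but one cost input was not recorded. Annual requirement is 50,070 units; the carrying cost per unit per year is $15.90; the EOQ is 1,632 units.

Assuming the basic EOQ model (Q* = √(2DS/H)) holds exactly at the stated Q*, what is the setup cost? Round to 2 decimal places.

$422.89

Since Q* = (2DS/H)^½, squaring gives Q*²·H = 2DS.
S = Q²H / (2D) = 1,632² × 15.9 / (2 × 50,070) = 422.8924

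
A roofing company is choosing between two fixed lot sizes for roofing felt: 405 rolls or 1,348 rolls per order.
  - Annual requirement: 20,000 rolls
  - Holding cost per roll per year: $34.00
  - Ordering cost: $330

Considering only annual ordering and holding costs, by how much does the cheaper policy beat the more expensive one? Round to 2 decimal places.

TC(Q) = (D/Q)S + (Q/2)H
TC(405) = (20,000/405)×330 + (405/2)×34 = $23,181.30
TC(1,348) = (20,000/1,348)×330 + (1,348/2)×34 = $27,812.14
|ΔTC| = |$23,181.30 − $27,812.14| = $4,630.85

$4,630.85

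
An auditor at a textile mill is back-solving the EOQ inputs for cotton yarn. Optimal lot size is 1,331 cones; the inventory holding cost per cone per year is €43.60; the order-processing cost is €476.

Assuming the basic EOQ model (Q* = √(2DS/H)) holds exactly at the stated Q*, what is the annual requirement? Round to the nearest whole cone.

From Q* = √(2DS/H) ⇒ Q*² = 2DS/H.
D = Q²H / (2S) = 1,331² × 43.6 / (2 × 476) = 81,134.52

81,135 cones per year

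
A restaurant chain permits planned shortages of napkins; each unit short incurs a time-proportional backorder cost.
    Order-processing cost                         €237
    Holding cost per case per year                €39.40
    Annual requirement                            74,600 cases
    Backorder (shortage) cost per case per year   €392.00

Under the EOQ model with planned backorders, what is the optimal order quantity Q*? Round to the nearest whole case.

Basic EOQ = √(2·74,600·237/39.4) = 947.350
Backorder adjustment √((H+b)/b) = √((39.4+392)/392) = 1.0491
Q* = 947.350 × 1.0491 ≈ 993.82

994 cases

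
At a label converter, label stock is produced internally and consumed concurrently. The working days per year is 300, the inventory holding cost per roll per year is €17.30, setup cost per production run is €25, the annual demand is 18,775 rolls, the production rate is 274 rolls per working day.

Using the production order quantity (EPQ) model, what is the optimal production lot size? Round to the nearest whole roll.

Daily demand d = 18,775/300 = 62.583; p = 274; 1 − d/p = 0.77159
EPQ = √(2DS / (H(1 − d/p)))
    = √(2 × 18,775 × 25 / (17.3 × 0.77159)) ≈ 265.19

265 rolls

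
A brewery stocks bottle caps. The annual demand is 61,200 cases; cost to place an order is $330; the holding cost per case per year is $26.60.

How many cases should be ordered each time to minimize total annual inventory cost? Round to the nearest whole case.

1,232 cases

EOQ = √(2DS/H) = √(2 × 61,200 × 330 / 26.6)
    = √(1,518,496.24) ≈ 1,232.27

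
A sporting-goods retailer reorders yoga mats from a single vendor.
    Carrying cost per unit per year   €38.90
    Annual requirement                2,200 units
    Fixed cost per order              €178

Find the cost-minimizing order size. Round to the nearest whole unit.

Q* = √(2·D·S / H) = √(2·2,200·178 / 38.9) = √20,133.7 ≈ 141.89

142 units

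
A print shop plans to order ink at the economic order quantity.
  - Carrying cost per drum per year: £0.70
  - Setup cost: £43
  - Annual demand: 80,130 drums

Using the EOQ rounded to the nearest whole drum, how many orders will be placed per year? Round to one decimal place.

2DS/H = 2·80,130·43/0.7 = 9,844,542.86
EOQ = √9,844,542.86 ≈ 3,137.60 → Q = 3,138
N = D/Q = 80,130/3,138 ≈ 25.535 orders/yr

25.5 orders per year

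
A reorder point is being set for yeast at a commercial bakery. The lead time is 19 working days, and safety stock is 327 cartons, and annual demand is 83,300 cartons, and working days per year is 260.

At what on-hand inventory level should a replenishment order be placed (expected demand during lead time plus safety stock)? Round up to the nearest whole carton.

Daily demand d = 83,300 / 260 = 320.385 cartons/day
Demand during lead time = 320.385 × 19 = 6,087.31
Reorder point = 6,087.31 + 327 = 6,414.31 → round up

6,415 cartons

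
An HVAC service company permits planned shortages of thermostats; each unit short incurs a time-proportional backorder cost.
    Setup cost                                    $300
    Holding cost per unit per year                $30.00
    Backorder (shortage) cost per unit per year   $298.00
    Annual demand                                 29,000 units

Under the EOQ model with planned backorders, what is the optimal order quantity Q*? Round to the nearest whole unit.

799 units

Basic EOQ = √(2·29,000·300/30) = 761.577
Backorder adjustment √((H+b)/b) = √((30+298)/298) = 1.0491
Q* = 761.577 × 1.0491 ≈ 798.99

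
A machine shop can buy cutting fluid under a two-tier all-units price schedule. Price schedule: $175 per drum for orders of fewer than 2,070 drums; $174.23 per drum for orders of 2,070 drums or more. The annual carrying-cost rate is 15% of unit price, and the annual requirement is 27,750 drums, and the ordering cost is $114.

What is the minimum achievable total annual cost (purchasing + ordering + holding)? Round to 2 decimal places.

H₁ = 15%×$175 = $26.2500;  H₂ = 15%×$174.23 = $26.1345
EOQ₁ = √(2×27,750×114/26.2500) = 490.95  (< 2,070, feasible at tier 1)
EOQ₂ = √(2×27,750×114/26.1345) = 492.03  (< 2,070 → use Q = 2,070 at tier-2 price)
TC(tier 1 (EOQ₁), Q≈490.9) = $4,869,137.35
TC(tier 2, Q≈2,070.0) = $4,863,459.97
Minimum at tier 2: $4,863,459.97

$4,863,459.97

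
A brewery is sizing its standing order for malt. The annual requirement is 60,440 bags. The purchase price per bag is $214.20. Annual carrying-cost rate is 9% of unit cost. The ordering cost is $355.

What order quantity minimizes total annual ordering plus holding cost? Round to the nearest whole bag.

H = i·C = 0.09 × $214.2 = $19.2780 per bag-year
Optimal lot size Q* = (2 × 60,440 × $355 / $19.278)^½ ≈ 1,491.97

1,492 bags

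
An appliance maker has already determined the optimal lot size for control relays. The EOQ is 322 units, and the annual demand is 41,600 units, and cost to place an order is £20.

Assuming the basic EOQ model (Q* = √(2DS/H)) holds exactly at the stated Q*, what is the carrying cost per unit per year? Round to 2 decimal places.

£16.05

From Q* = √(2DS/H) ⇒ Q*² = 2DS/H.
H = 2DS / Q² = 2 × 41,600 × 20 / 322² = 16.0488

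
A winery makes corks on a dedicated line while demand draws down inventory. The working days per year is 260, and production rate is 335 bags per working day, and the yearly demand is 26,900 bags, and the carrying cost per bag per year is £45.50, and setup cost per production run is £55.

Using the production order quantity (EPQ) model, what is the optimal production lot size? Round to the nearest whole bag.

Daily demand d = 26,900/260 = 103.462; p = 335; 1 − d/p = 0.69116
EPQ = √(2DS / (H(1 − d/p)))
    = √(2 × 26,900 × 55 / (45.5 × 0.69116)) ≈ 306.75

307 bags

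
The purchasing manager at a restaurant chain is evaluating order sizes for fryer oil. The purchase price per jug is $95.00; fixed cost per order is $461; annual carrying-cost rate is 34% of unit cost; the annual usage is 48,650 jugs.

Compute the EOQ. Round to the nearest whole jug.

Holding cost per jug per year: H = 34% × $95 = $32.3000
Q* = √(2·D·S / H) = √(2·48,650·461 / 32.3) = √1,388,709.0 ≈ 1,178.43

1,178 jugs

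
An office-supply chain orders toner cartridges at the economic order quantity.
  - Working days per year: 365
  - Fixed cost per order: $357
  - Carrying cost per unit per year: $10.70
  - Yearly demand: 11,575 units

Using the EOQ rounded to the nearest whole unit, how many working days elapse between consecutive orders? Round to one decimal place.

Q* = √(2·D·S / H) = √(2·11,575·357 / 10.7) = √772,387.9 ≈ 878.86 → Q = 879 units
Cycle time = (working days × Q)/D = (365 × 879) / 11,575 = 27.718 days

27.7 days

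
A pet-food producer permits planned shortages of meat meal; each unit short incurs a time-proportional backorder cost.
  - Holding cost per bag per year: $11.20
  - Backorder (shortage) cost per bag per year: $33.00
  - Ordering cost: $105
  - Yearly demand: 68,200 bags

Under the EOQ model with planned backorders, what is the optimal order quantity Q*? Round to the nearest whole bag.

Basic EOQ = √(2·68,200·105/11.2) = 1,130.818
Backorder adjustment √((H+b)/b) = √((11.2+33)/33) = 1.1573
Q* = 1,130.818 × 1.1573 ≈ 1,308.72

1,309 bags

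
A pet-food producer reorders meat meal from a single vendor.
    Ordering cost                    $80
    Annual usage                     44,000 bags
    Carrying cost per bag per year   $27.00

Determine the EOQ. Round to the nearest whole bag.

Optimal lot size Q* = (2 × 44,000 × $80 / $27)^½ ≈ 510.63

511 bags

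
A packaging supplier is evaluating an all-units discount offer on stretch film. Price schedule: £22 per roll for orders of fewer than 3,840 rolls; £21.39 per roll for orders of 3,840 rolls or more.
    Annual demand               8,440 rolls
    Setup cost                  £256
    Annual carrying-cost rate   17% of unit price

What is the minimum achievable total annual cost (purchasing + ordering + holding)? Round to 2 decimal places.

H₁ = 17%×£22 = £3.7400;  H₂ = 17%×£21.39 = £3.6363
EOQ₁ = √(2×8,440×256/3.7400) = 1,074.91  (< 3,840, feasible at tier 1)
EOQ₂ = √(2×8,440×256/3.6363) = 1,090.13  (< 3,840 → use Q = 3,840 at tier-2 price)
TC(tier 1 (EOQ₁), Q≈1,074.9) = £189,700.15
TC(tier 2, Q≈3,840.0) = £188,075.96
Minimum at tier 2: £188,075.96

£188,075.96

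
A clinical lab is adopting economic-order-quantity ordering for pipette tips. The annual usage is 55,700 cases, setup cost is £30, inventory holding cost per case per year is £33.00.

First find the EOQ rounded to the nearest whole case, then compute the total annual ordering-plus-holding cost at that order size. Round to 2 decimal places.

EOQ = √(2DS/H) = √(2 × 55,700 × 30 / 33)
    = √(101,272.73) ≈ 318.23 → Q = 318 cases
Annual ordering cost = (D/Q)·S = (55,700/318) × 30 = £5,254.72
Annual holding cost  = (Q/2)·H = (318/2) × 33 = £5,247.00
Total = £5,254.72 + £5,247.00 = £10,501.72

£10,501.72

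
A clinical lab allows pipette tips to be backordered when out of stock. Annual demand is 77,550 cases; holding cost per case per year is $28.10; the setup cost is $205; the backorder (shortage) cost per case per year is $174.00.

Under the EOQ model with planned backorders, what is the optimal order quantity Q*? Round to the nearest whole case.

Basic EOQ = √(2·77,550·205/28.1) = 1,063.726
Backorder adjustment √((H+b)/b) = √((28.1+174)/174) = 1.0777
Q* = 1,063.726 × 1.0777 ≈ 1,146.41

1,146 cases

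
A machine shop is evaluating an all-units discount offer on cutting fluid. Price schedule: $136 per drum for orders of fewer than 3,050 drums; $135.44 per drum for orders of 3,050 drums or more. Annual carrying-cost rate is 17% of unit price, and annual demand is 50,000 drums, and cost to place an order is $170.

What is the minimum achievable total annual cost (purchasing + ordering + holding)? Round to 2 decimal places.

H₁ = 17%×$136 = $23.1200;  H₂ = 17%×$135.44 = $23.0248
EOQ₁ = √(2×50,000×170/23.1200) = 857.49  (< 3,050, feasible at tier 1)
EOQ₂ = √(2×50,000×170/23.0248) = 859.26  (< 3,050 → use Q = 3,050 at tier-2 price)
TC(tier 1 (EOQ₁), Q≈857.5) = $6,819,825.24
TC(tier 2, Q≈3,050.0) = $6,809,899.71
Minimum at tier 2: $6,809,899.71

$6,809,899.71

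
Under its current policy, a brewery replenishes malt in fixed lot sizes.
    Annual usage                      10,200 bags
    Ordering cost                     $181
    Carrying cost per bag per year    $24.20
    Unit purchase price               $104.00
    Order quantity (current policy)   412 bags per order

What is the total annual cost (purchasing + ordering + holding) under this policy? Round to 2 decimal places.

$1,070,266.27

Annual ordering cost = (D/Q)·S = (10,200/412) × 181 = $4,481.07
Annual holding cost  = (Q/2)·H = (412/2) × 24.2 = $4,985.20
Purchase cost = D·C = 10,200 × 104 = $1,060,800.00
Total = $4,481.07 + $4,985.20 + $1,060,800.00 = $1,070,266.27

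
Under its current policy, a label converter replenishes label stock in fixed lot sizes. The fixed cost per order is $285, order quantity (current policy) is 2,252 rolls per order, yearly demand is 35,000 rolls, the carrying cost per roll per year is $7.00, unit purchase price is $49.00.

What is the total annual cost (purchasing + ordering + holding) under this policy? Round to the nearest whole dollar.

Ordering: D/Q × S = 35,000/2,252 × $285 = $4,429.40
Holding:  Q/2 × H = 2,252/2 × $7 = $7,882.00
Purchase cost = D·C = 35,000 × 49 = $1,715,000.00
Total = $4,429.40 + $7,882.00 + $1,715,000.00 = $1,727,311.40

$1,727,311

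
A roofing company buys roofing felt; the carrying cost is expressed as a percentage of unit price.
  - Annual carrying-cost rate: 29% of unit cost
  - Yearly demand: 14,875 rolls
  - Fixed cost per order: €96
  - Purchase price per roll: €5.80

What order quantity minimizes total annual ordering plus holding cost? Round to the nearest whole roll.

1,303 rolls

Carrying cost H = €5.8 × 29% = €1.6820/roll/yr
Optimal lot size Q* = (2 × 14,875 × €96 / €1.682)^½ ≈ 1,303.07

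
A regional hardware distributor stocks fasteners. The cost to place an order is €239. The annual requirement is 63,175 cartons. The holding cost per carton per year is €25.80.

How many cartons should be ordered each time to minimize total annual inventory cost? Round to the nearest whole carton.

EOQ = √(2DS/H) = √(2 × 63,175 × 239 / 25.8)
    = √(1,170,451.55) ≈ 1,081.87

1,082 cartons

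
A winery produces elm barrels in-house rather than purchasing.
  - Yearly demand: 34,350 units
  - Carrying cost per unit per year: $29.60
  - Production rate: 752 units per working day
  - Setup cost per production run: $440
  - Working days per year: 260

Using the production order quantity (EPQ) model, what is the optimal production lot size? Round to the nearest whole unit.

d = 34,350/260 = 132.1154 units/day;  effective holding cost H(1 − d/p) = 29.6·(1 − 132.1154/752) = 24.39971
Q* = √(2DS / H_eff) = √(2·34,350·440 / 24.39971) ≈ 1,113.04

1,113 units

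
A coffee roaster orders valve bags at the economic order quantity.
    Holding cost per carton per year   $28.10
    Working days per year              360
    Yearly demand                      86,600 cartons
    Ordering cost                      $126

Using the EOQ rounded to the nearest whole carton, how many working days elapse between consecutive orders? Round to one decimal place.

3.7 days

Q* = √(2·D·S / H) = √(2·86,600·126 / 28.1) = √776,626.3 ≈ 881.26 → Q = 881 cartons
Days between orders = 360 / (D/Q) = 360 / 98.297 ≈ 3.662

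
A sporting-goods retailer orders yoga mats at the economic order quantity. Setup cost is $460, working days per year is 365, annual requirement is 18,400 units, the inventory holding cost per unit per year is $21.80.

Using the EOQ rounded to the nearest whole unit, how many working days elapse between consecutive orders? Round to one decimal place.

17.5 days

Q* = √(2·D·S / H) = √(2·18,400·460 / 21.8) = √776,513.8 ≈ 881.20 → Q = 881 units
T = Q/D × 365 days = 881/18,400 × 365 = 17.476 days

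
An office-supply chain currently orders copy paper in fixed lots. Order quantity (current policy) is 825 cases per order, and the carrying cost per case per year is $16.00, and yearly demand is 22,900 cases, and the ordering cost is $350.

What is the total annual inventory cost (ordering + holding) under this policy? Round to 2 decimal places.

$16,315.15

Ordering: D/Q × S = 22,900/825 × $350 = $9,715.15
Holding:  Q/2 × H = 825/2 × $16 = $6,600.00
Total = $9,715.15 + $6,600.00 = $16,315.15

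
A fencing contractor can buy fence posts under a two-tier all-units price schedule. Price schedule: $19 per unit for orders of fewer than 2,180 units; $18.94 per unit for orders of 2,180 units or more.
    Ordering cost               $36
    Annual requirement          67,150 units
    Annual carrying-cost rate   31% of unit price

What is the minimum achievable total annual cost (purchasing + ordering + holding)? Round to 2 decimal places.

$1,279,329.73

H₁ = 31%×$19 = $5.8900;  H₂ = 31%×$18.94 = $5.8714
EOQ₁ = √(2×67,150×36/5.8900) = 906.01  (< 2,180, feasible at tier 1)
EOQ₂ = √(2×67,150×36/5.8714) = 907.44  (< 2,180 → use Q = 2,180 at tier-2 price)
TC(tier 1 (EOQ₁), Q≈906.0) = $1,281,186.38
TC(tier 2, Q≈2,180.0) = $1,279,329.73
Minimum at tier 2: $1,279,329.73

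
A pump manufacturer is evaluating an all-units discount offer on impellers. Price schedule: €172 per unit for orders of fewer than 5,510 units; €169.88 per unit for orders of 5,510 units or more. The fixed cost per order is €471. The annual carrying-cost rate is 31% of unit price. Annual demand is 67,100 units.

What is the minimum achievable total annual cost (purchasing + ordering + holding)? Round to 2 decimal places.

€11,549,769.79

H₁ = 31%×€172 = €53.3200;  H₂ = 31%×€169.88 = €52.6628
EOQ₁ = √(2×67,100×471/53.3200) = 1,088.78  (< 5,510, feasible at tier 1)
EOQ₂ = √(2×67,100×471/52.6628) = 1,095.56  (< 5,510 → use Q = 5,510 at tier-2 price)
TC(tier 1 (EOQ₁), Q≈1,088.8) = €11,599,253.95
TC(tier 2, Q≈5,510.0) = €11,549,769.79
Minimum at tier 2: €11,549,769.79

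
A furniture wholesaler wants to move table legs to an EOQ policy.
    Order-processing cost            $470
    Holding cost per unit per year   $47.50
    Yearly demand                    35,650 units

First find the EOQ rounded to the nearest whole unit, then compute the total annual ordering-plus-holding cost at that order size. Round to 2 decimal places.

$39,897.02

EOQ = √(2DS/H) = √(2 × 35,650 × 470 / 47.5)
    = √(705,494.74) ≈ 839.94 → Q = 840 units
Annual ordering cost = (D/Q)·S = (35,650/840) × 470 = $19,947.02
Annual holding cost  = (Q/2)·H = (840/2) × 47.5 = $19,950.00
Total = $19,947.02 + $19,950.00 = $39,897.02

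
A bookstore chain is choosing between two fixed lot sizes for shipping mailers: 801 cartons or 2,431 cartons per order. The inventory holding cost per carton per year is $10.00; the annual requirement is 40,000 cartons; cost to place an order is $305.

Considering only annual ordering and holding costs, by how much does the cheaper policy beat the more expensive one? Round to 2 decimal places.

Annual cost at Q: ordering D·S/Q plus holding Q·H/2.
TC(801) = (40,000/801)×305 + (801/2)×10 = $19,235.96
TC(2,431) = (40,000/2,431)×305 + (2,431/2)×10 = $17,173.51
Cheaper: Q = 2,431.  Difference = $2,062.45

$2,062.45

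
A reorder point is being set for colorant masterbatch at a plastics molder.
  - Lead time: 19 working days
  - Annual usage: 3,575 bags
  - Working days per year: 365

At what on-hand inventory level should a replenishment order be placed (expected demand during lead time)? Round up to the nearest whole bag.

Daily demand d = 3,575 / 365 = 9.795 bags/day
Demand during lead time = 9.795 × 19 = 186.10
Reorder point = 186.10 → round up

187 bags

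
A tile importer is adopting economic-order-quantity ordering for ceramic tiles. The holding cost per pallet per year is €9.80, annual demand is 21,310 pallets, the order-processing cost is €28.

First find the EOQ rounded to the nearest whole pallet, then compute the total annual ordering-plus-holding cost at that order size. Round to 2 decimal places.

€3,419.78

2DS/H = 2·21,310·28/9.8 = 121,771.43
EOQ = √121,771.43 ≈ 348.96 → Q = 349 pallets
Orders/yr = 21,310/349 = 61.060; ordering cost = 61.060 × €28 = €1,709.68
Average inventory = 349/2 = 174.5; holding cost = 174.5 × €9.8 = €1,710.10
Total = €1,709.68 + €1,710.10 = €3,419.78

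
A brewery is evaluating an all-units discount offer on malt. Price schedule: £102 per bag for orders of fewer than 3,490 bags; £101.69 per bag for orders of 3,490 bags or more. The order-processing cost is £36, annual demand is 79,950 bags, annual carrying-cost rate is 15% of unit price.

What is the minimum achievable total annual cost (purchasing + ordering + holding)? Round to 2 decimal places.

£8,157,557.56

H₁ = 15%×£102 = £15.3000;  H₂ = 15%×£101.69 = £15.2535
EOQ₁ = √(2×79,950×36/15.3000) = 613.38  (< 3,490, feasible at tier 1)
EOQ₂ = √(2×79,950×36/15.2535) = 614.31  (< 3,490 → use Q = 3,490 at tier-2 price)
TC(tier 1 (EOQ₁), Q≈613.4) = £8,164,284.72
TC(tier 2, Q≈3,490.0) = £8,157,557.56
Minimum at tier 2: £8,157,557.56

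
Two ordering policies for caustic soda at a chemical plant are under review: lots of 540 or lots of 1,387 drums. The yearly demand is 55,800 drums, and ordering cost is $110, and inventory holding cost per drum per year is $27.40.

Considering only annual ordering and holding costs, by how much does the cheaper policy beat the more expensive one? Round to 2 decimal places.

TC(Q) = (D/Q)S + (Q/2)H
TC(540) = (55,800/540)×110 + (540/2)×27.4 = $18,764.67
TC(1,387) = (55,800/1,387)×110 + (1,387/2)×27.4 = $23,427.28
|ΔTC| = |$18,764.67 − $23,427.28| = $4,662.61

$4,662.61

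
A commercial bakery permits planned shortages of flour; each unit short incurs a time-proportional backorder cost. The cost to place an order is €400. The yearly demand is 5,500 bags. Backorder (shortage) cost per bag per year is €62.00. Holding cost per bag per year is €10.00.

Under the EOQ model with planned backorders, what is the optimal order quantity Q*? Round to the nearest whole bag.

715 bags

Q* = √(2DS/H) · √((H + b)/b)
   = √(2 × 5,500 × 400 / 10) · √((10 + 62) / 62)
   = 663.325 × 1.0776 ≈ 714.82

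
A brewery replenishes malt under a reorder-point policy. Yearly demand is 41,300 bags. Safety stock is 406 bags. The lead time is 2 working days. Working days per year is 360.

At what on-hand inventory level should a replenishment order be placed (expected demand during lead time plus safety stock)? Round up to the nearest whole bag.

636 bags

Daily demand d = 41,300 / 360 = 114.722 bags/day
Demand during lead time = 114.722 × 2 = 229.44
Reorder point = 229.44 + 406 = 635.44 → round up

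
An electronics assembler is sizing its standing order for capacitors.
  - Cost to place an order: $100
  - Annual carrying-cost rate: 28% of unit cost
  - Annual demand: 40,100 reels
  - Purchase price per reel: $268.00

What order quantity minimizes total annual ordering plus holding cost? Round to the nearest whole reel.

Carrying cost H = $268 × 28% = $75.0400/reel/yr
2DS/H = 2·40,100·100/75.04 = 106,876.33
EOQ = √106,876.33 ≈ 326.92

327 reels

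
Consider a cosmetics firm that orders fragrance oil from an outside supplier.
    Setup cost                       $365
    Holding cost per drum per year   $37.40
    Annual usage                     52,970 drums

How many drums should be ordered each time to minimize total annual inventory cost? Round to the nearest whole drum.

1,017 drums

Q* = √(2·D·S / H) = √(2·52,970·365 / 37.4) = √1,033,906.4 ≈ 1,016.81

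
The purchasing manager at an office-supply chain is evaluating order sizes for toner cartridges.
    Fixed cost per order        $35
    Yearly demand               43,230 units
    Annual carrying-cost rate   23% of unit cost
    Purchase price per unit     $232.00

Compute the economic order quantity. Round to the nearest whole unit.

Carrying cost H = $232 × 23% = $53.3600/unit/yr
Optimal lot size Q* = (2 × 43,230 × $35 / $53.36)^½ ≈ 238.14

238 units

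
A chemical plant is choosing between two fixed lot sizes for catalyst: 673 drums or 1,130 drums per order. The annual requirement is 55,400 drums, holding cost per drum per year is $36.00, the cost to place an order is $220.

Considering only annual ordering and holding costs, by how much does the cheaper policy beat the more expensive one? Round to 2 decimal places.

$901.89

Annual cost at Q: ordering D·S/Q plus holding Q·H/2.
TC(673) = (55,400/673)×220 + (673/2)×36 = $30,223.96
TC(1,130) = (55,400/1,130)×220 + (1,130/2)×36 = $31,125.84
Cheaper: Q = 673.  Difference = $901.89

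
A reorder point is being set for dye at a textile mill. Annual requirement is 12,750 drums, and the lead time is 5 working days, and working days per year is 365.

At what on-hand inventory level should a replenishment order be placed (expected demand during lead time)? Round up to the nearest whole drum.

Daily demand d = 12,750 / 365 = 34.932 drums/day
Demand during lead time = 34.932 × 5 = 174.66
Reorder point = 174.66 → round up

175 drums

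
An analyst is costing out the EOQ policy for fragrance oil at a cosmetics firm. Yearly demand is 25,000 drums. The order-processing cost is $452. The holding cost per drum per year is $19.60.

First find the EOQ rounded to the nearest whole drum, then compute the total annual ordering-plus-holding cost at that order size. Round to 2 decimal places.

2DS/H = 2·25,000·452/19.6 = 1,153,061.22
EOQ = √1,153,061.22 ≈ 1,073.81 → Q = 1,074 drums
Ordering: D/Q × S = 25,000/1,074 × $452 = $10,521.42
Holding:  Q/2 × H = 1,074/2 × $19.6 = $10,525.20
Total = $10,521.42 + $10,525.20 = $21,046.62

$21,046.62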